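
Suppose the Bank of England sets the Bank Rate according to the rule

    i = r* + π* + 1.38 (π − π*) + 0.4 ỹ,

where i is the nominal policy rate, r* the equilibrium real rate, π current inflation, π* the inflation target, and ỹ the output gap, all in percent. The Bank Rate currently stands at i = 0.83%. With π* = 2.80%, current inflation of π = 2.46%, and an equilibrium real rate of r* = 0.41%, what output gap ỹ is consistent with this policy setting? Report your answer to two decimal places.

0.4 ỹ = 0.83 − 0.41 − 2.80 − 1.38 × (2.46 − 2.80) = -1.9108
ỹ = -1.9108 / 0.4 = -4.78

-4.78%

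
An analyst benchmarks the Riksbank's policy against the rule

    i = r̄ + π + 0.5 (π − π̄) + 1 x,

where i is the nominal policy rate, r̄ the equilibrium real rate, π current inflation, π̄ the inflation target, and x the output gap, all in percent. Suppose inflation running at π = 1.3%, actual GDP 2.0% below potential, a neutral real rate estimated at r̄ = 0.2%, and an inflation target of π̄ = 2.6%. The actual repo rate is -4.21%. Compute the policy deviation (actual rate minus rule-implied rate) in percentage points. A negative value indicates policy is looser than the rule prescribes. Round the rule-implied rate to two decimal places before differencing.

-3.06 pp

Output 2.0% below potential → x = -2.0.
i = 0.2 + 1.3 + 0.5 × (1.3 − 2.6) + 1 × (-2.0)
   = 0.2 + 1.3 − 0.65 − 2 = -1.15
Deviation = -4.21 − (-1.15) = -3.06 pp.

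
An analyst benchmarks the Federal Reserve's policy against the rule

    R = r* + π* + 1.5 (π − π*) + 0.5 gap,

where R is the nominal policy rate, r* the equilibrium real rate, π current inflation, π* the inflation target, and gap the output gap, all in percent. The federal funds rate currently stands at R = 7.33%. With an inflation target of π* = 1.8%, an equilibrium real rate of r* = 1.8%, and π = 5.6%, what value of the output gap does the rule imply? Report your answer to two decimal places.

-3.94%

0.5 gap = 7.33 − 1.8 − 1.8 − 1.5 × (5.6 − 1.8) = -1.97
gap = -1.97 / 0.5 = -3.94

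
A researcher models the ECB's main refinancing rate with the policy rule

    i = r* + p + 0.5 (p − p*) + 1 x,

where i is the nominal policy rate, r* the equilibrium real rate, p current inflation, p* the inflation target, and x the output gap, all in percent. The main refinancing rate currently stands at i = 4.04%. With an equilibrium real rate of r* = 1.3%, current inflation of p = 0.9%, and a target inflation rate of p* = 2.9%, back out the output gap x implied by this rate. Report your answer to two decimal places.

1 x = 4.04 − 1.3 − 0.9 − 0.5 × (0.9 − 2.9) = 2.84
x = 2.84 / 1 = 2.84

2.84%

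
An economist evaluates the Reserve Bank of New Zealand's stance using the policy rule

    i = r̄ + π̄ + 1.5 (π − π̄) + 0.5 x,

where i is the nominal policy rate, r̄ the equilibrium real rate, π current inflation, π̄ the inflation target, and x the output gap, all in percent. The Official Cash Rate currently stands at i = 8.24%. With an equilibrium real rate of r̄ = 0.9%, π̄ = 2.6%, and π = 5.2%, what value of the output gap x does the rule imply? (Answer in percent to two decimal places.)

0.5 x = 8.24 − 0.9 − 2.6 − 1.5 × (5.2 − 2.6) = 0.84
x = 0.84 / 0.5 = 1.68

1.68%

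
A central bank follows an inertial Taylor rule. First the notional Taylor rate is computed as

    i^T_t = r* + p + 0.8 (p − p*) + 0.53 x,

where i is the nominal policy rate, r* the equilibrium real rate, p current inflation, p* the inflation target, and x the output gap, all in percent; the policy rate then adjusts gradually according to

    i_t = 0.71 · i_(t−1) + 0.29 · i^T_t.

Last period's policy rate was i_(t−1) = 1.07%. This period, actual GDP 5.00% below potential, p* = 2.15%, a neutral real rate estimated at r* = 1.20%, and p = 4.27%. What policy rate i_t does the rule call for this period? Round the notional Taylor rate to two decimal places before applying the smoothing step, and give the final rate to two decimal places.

Output 5.00% below potential → x = -5.00.
i^T_t = 1.20 + 4.27 + 0.8 × (4.27 − 2.15) + 0.53 × (-5.00)
   = 1.20 + 4.27 + 1.696 − 2.65 = 4.52
i_t = 0.71 × 1.07 + 0.29 × 4.52 = 0.7597 + 1.3108 = 2.07

2.07%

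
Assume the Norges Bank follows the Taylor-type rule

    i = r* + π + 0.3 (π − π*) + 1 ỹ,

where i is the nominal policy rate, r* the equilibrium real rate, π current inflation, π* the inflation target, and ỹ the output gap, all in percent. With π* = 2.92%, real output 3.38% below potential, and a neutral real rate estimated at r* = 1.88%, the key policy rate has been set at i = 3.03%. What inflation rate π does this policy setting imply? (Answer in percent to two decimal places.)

Output 3.38% below potential → ỹ = -3.38.
Collecting π: i = r* + (1 + 0.3) π − 0.3 π* + 1 ỹ
1.3 π = 3.03 − 1.88 + 0.3 × 2.92 − 1 × (-3.38) = 5.406
π = 5.406 / 1.3 = 4.16

4.16%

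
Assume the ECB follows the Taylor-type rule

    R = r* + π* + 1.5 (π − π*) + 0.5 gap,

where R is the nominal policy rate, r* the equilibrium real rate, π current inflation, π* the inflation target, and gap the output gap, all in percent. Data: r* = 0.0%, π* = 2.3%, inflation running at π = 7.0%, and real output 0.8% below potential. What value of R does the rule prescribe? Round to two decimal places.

8.95%

Output 0.8% below potential → gap = -0.8.
R = 0.0 + 2.3 + 1.5 × (7.0 − 2.3) + 0.5 × (-0.8)
   = 0.0 + 2.3 + 7.05 − 0.4 = 8.95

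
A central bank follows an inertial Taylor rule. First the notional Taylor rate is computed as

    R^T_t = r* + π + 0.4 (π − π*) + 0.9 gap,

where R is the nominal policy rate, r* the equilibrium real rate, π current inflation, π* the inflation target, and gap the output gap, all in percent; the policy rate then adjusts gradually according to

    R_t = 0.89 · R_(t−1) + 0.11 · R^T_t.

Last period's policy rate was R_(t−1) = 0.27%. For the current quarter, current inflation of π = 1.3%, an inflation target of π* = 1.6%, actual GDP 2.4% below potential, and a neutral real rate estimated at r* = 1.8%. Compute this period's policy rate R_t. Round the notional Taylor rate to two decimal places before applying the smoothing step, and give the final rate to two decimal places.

0.33%

Output 2.4% below potential → gap = -2.4.
R^T_t = 1.8 + 1.3 + 0.4 × (1.3 − 1.6) + 0.9 × (-2.4)
   = 1.8 + 1.3 − 0.12 − 2.16 = 0.82
R_t = 0.89 × 0.27 + 0.11 × 0.82 = 0.2403 + 0.0902 = 0.33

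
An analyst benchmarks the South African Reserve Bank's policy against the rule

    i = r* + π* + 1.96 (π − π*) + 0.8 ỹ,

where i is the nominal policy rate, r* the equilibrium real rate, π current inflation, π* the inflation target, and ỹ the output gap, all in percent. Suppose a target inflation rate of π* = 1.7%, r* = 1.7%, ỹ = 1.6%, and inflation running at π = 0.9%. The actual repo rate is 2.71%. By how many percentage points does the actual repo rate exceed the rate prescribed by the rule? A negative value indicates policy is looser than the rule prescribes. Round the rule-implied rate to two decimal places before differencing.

-0.40 pp

i = 1.7 + 1.7 + 1.96 × (0.9 − 1.7) + 0.8 × 1.6
   = 1.7 + 1.7 − 1.568 + 1.28 = 3.11
Deviation = 2.71 − 3.11 = -0.40 pp.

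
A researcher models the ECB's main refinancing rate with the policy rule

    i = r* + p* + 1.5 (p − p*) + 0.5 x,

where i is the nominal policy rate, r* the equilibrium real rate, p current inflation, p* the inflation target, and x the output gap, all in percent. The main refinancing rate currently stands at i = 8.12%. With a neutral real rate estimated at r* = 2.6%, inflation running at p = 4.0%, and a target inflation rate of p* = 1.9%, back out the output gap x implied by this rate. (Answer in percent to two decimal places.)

0.5 x = 8.12 − 2.6 − 1.9 − 1.5 × (4.0 − 1.9) = 0.47
x = 0.47 / 0.5 = 0.94

0.94%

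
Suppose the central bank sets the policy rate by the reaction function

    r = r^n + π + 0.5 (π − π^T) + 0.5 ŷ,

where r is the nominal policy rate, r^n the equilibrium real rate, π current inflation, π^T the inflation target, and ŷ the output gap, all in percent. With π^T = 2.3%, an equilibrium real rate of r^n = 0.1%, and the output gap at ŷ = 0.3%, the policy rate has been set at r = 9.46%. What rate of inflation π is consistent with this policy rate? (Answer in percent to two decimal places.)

Collecting π: r = r^n + (1 + 0.5) π − 0.5 π^T + 0.5 ŷ
1.5 π = 9.46 − 0.1 + 0.5 × 2.3 − 0.5 × 0.3 = 10.36
π = 10.36 / 1.5 = 6.91

6.91%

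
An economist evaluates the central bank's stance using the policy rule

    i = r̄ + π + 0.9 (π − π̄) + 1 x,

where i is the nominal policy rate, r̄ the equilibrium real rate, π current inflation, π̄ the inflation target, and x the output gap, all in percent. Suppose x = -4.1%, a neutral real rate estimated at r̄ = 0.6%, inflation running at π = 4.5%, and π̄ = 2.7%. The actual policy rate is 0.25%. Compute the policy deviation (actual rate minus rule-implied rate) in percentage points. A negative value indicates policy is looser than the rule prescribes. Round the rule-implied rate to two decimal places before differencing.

i = 0.6 + 4.5 + 0.9 × (4.5 − 2.7) + 1 × (-4.1)
   = 0.6 + 4.5 + 1.62 − 4.1 = 2.62
Deviation = 0.25 − 2.62 = -2.37 pp.

-2.37 pp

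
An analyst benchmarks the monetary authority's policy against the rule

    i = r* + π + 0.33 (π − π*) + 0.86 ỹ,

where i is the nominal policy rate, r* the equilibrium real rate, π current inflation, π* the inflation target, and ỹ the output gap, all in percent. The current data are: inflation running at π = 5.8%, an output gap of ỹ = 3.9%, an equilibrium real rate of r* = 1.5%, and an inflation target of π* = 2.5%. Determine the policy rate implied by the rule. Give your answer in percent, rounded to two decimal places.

11.74%

i = 1.5 + 5.8 + 0.33 × (5.8 − 2.5) + 0.86 × 3.9
   = 1.5 + 5.8 + 1.089 + 3.354 = 11.74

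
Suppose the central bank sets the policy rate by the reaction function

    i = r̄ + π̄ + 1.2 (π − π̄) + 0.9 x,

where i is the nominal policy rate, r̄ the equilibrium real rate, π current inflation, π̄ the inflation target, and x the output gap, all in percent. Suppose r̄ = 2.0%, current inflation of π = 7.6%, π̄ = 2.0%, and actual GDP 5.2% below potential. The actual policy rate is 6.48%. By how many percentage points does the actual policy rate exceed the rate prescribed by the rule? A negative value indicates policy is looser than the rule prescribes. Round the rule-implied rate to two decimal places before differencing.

Output 5.2% below potential → x = -5.2.
i = 2.0 + 2.0 + 1.2 × (7.6 − 2.0) + 0.9 × (-5.2)
   = 2.0 + 2 + 6.72 − 4.68 = 6.04
Deviation = 6.48 − 6.04 = 0.44 pp.

0.44 pp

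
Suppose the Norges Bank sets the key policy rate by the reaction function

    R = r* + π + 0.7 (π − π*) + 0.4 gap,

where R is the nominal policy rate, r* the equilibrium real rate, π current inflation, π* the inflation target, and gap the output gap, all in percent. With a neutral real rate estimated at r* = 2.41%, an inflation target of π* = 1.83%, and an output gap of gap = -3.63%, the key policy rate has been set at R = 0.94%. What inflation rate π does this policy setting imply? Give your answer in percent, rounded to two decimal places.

Collecting π: R = r* + (1 + 0.7) π − 0.7 π* + 0.4 gap
1.7 π = 0.94 − 2.41 + 0.7 × 1.83 − 0.4 × (-3.63) = 1.263
π = 1.263 / 1.7 = 0.74

0.74%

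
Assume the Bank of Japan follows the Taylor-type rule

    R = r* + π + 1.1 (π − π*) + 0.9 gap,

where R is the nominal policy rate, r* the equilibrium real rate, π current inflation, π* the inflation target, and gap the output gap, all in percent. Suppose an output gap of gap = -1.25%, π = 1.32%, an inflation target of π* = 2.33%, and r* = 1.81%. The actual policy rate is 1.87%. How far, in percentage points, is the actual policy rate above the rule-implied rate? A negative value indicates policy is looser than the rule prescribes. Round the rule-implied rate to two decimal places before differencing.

0.98 pp

R = 1.81 + 1.32 + 1.1 × (1.32 − 2.33) + 0.9 × (-1.25)
   = 1.81 + 1.32 − 1.111 − 1.125 = 0.89
Deviation = 1.87 − 0.89 = 0.98 pp.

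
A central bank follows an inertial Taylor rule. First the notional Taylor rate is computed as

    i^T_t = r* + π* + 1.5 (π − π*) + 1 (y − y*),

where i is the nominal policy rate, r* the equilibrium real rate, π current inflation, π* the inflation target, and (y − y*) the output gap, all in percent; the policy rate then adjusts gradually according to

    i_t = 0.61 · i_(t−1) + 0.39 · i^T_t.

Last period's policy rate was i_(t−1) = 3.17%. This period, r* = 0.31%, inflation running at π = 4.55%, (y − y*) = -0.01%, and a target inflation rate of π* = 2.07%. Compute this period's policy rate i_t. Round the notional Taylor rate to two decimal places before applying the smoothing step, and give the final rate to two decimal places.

i^T_t = 0.31 + 2.07 + 1.5 × (4.55 − 2.07) + 1 × (-0.01)
   = 0.31 + 2.07 + 3.72 − 0.01 = 6.09
i_t = 0.61 × 3.17 + 0.39 × 6.09 = 1.9337 + 2.3751 = 4.31

4.31%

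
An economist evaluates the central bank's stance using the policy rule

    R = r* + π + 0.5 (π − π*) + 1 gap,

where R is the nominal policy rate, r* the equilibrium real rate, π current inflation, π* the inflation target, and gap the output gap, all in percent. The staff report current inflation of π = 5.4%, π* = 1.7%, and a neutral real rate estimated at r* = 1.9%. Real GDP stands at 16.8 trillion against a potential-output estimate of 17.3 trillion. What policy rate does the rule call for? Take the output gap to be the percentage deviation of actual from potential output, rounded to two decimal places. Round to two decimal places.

Output gap = 100 × (16.8 − 17.3) / 17.3 = -2.89%.
R = 1.90 + 5.40 + 0.5 × (5.40 − 1.70) + 1 × (-2.89)
   = 1.90 + 5.4 + 1.85 − 2.89 = 6.26

6.26%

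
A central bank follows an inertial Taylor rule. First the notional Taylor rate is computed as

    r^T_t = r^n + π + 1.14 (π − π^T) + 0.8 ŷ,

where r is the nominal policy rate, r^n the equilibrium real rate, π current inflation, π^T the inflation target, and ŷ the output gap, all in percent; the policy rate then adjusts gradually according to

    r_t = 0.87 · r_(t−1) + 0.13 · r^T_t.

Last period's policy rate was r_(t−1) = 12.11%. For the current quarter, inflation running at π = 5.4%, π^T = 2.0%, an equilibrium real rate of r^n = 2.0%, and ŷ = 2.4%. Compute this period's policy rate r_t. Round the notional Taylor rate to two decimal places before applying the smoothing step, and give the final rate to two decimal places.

r^T_t = 2.0 + 5.4 + 1.14 × (5.4 − 2.0) + 0.8 × 2.4
   = 2.0 + 5.4 + 3.876 + 1.92 = 13.20
r_t = 0.87 × 12.11 + 0.13 × 13.20 = 10.5357 + 1.716 = 12.25

12.25%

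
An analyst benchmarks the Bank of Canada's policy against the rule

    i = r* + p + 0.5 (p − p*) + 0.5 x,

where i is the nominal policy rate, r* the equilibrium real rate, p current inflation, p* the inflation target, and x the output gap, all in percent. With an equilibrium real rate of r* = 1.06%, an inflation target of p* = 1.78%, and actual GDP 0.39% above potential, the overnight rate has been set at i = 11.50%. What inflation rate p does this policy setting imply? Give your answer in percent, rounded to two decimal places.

7.42%

Output 0.39% above potential → x = 0.39.
Collecting p: i = r* + (1 + 0.5) p − 0.5 p* + 0.5 x
1.5 p = 11.50 − 1.06 + 0.5 × 1.78 − 0.5 × 0.39 = 11.135
p = 11.135 / 1.5 = 7.42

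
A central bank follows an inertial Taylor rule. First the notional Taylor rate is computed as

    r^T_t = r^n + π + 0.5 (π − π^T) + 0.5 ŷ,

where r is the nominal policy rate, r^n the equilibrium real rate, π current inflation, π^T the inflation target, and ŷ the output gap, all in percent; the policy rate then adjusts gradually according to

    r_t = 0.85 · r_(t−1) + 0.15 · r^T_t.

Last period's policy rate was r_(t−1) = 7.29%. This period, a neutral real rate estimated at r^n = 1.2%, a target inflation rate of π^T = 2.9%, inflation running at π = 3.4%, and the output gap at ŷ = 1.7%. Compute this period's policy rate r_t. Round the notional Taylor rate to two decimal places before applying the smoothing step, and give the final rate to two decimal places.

r^T_t = 1.2 + 3.4 + 0.5 × (3.4 − 2.9) + 0.5 × 1.7
   = 1.2 + 3.4 + 0.25 + 0.85 = 5.70
r_t = 0.85 × 7.29 + 0.15 × 5.70 = 6.1965 + 0.855 = 7.05

7.05%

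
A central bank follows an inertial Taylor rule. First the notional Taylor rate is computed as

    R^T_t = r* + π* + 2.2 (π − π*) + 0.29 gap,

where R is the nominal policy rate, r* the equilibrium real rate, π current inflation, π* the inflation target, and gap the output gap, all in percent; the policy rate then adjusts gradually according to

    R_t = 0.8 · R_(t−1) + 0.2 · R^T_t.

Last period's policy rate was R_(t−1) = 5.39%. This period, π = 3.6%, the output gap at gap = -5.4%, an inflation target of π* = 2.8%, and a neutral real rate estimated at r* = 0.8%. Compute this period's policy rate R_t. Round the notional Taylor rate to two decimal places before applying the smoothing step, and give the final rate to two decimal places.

R^T_t = 0.8 + 2.8 + 2.2 × (3.6 − 2.8) + 0.29 × (-5.4)
   = 0.8 + 2.8 + 1.76 − 1.566 = 3.79
R_t = 0.8 × 5.39 + 0.2 × 3.79 = 4.312 + 0.758 = 5.07

5.07%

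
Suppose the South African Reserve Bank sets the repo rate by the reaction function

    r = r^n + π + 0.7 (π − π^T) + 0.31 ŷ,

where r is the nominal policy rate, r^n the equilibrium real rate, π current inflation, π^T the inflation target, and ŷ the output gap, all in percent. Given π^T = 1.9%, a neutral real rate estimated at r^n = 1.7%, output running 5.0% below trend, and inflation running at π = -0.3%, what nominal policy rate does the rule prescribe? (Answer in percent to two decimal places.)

Output 5.0% below potential → ŷ = -5.0.
r = 1.7 + (-0.3) + 0.7 × (-0.3 − 1.9) + 0.31 × (-5.0)
   = 1.7 − 0.3 − 1.54 − 1.55 = -1.69

-1.69%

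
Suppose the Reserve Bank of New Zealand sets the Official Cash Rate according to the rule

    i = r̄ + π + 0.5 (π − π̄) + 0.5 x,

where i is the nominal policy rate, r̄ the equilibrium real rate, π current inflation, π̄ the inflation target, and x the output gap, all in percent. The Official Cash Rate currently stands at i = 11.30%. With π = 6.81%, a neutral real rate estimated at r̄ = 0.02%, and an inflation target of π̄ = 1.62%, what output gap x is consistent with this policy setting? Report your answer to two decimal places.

3.75%

0.5 x = 11.30 − 0.02 − 6.81 − 0.5 × (6.81 − 1.62) = 1.875
x = 1.875 / 0.5 = 3.75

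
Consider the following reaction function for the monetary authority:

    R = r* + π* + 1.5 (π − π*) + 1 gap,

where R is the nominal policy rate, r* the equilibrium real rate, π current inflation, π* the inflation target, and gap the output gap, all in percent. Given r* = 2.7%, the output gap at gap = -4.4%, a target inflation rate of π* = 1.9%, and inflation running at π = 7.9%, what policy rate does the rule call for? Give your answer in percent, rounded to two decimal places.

R = 2.7 + 1.9 + 1.5 × (7.9 − 1.9) + 1 × (-4.4)
   = 2.7 + 1.9 + 9 − 4.4 = 9.20

9.20%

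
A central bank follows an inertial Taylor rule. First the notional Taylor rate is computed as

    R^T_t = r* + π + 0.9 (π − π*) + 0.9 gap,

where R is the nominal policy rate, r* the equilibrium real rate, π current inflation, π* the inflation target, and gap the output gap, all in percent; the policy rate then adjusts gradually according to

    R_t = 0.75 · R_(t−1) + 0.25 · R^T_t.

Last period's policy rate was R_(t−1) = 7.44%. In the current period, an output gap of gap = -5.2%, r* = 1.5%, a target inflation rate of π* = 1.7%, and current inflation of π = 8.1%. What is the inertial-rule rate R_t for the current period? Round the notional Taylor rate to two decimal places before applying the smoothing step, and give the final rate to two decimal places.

R^T_t = 1.5 + 8.1 + 0.9 × (8.1 − 1.7) + 0.9 × (-5.2)
   = 1.5 + 8.1 + 5.76 − 4.68 = 10.68
R_t = 0.75 × 7.44 + 0.25 × 10.68 = 5.58 + 2.67 = 8.25

8.25%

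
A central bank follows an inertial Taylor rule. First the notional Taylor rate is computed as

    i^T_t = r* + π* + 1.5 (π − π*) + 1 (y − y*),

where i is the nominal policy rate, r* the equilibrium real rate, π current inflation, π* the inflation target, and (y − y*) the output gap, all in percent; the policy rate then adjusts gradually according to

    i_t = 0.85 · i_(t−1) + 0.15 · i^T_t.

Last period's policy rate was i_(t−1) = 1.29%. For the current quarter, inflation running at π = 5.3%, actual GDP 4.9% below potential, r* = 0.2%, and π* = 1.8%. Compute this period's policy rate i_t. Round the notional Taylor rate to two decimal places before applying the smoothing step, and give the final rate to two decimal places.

Output 4.9% below potential → (y − y*) = -4.9.
i^T_t = 0.2 + 1.8 + 1.5 × (5.3 − 1.8) + 1 × (-4.9)
   = 0.2 + 1.8 + 5.25 − 4.9 = 2.35
i_t = 0.85 × 1.29 + 0.15 × 2.35 = 1.0965 + 0.3525 = 1.45

1.45%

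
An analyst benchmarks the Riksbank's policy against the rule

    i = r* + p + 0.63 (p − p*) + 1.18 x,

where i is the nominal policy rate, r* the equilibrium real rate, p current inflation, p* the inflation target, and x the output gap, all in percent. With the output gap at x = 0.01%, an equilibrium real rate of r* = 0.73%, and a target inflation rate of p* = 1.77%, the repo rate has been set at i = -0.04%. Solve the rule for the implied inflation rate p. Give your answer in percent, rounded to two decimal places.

Collecting p: i = r* + (1 + 0.63) p − 0.63 p* + 1.18 x
1.63 p = -0.04 − 0.73 + 0.63 × 1.77 − 1.18 × 0.01 = 0.3333
p = 0.3333 / 1.63 = 0.20

0.20%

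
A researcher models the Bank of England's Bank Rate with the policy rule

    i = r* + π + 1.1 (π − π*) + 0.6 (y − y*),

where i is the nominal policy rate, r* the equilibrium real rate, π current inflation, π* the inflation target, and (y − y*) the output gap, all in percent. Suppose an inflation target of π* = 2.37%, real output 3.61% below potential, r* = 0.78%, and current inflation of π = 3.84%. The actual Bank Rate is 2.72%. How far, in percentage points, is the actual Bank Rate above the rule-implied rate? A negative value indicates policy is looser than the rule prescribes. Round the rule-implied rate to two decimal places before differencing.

Output 3.61% below potential → (y − y*) = -3.61.
i = 0.78 + 3.84 + 1.1 × (3.84 − 2.37) + 0.6 × (-3.61)
   = 0.78 + 3.84 + 1.617 − 2.166 = 4.07
Deviation = 2.72 − 4.07 = -1.35 pp.

-1.35 pp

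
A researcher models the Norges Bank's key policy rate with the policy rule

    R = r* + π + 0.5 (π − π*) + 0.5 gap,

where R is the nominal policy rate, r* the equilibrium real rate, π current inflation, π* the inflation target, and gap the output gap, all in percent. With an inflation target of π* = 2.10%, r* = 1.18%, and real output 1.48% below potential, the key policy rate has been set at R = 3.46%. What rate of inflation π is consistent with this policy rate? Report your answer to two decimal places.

Output 1.48% below potential → gap = -1.48.
Collecting π: R = r* + (1 + 0.5) π − 0.5 π* + 0.5 gap
1.5 π = 3.46 − 1.18 + 0.5 × 2.10 − 0.5 × (-1.48) = 4.07
π = 4.07 / 1.5 = 2.71

2.71%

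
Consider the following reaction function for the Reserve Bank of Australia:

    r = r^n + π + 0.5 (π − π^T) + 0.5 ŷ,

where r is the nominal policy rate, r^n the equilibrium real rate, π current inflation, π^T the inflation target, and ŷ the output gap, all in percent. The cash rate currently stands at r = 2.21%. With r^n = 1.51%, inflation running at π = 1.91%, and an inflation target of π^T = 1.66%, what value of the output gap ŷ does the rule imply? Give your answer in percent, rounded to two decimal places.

-2.67%

0.5 ŷ = 2.21 − 1.51 − 1.91 − 0.5 × (1.91 − 1.66) = -1.335
ŷ = -1.335 / 0.5 = -2.67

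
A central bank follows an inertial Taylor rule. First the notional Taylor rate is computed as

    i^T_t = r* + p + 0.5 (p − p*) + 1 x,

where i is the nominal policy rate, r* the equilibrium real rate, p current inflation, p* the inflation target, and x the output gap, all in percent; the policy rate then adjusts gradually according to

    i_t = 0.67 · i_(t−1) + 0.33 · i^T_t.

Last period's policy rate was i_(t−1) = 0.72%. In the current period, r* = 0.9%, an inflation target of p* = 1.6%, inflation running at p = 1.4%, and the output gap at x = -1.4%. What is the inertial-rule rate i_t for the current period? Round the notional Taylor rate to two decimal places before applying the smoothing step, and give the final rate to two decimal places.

0.75%

i^T_t = 0.9 + 1.4 + 0.5 × (1.4 − 1.6) + 1 × (-1.4)
   = 0.9 + 1.4 − 0.1 − 1.4 = 0.80
i_t = 0.67 × 0.72 + 0.33 × 0.80 = 0.4824 + 0.264 = 0.75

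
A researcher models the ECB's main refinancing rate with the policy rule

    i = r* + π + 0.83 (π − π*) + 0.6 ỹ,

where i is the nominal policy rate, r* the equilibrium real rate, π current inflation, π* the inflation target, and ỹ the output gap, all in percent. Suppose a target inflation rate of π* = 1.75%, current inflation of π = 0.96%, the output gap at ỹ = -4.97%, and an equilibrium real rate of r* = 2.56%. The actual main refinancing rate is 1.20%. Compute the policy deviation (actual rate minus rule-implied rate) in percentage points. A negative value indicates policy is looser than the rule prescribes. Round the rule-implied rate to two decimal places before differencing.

1.32 pp

i = 2.56 + 0.96 + 0.83 × (0.96 − 1.75) + 0.6 × (-4.97)
   = 2.56 + 0.96 − 0.6557 − 2.982 = -0.12
Deviation = 1.20 − (-0.12) = 1.32 pp.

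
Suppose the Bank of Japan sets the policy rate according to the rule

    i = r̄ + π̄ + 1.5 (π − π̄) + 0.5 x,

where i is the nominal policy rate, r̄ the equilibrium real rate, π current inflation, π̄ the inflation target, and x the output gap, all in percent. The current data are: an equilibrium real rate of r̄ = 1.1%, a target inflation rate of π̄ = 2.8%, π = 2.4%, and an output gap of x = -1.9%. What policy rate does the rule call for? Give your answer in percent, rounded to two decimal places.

2.35%

i = 1.1 + 2.8 + 1.5 × (2.4 − 2.8) + 0.5 × (-1.9)
   = 1.1 + 2.8 − 0.6 − 0.95 = 2.35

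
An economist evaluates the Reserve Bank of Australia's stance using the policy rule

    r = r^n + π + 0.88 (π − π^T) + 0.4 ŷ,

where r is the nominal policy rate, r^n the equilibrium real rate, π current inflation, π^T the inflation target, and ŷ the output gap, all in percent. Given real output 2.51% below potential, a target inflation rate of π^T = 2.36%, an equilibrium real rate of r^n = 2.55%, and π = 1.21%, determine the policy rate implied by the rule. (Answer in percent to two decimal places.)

1.74%

Output 2.51% below potential → ŷ = -2.51.
r = 2.55 + 1.21 + 0.88 × (1.21 − 2.36) + 0.4 × (-2.51)
   = 2.55 + 1.21 − 1.012 − 1.004 = 1.74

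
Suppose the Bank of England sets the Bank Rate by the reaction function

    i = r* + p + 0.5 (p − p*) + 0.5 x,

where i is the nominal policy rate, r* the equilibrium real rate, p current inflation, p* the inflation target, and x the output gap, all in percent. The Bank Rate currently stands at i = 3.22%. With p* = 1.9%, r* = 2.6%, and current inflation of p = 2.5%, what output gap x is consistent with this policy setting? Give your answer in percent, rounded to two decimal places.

-4.36%

0.5 x = 3.22 − 2.6 − 2.5 − 0.5 × (2.5 − 1.9) = -2.18
x = -2.18 / 0.5 = -4.36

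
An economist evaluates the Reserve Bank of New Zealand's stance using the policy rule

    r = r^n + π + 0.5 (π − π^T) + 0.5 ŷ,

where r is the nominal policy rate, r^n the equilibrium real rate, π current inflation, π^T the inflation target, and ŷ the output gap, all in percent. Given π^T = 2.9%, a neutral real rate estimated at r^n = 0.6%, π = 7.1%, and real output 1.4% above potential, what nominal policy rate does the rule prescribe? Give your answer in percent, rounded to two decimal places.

10.50%

Output 1.4% above potential → ŷ = 1.4.
r = 0.6 + 7.1 + 0.5 × (7.1 − 2.9) + 0.5 × 1.4
   = 0.6 + 7.1 + 2.1 + 0.7 = 10.50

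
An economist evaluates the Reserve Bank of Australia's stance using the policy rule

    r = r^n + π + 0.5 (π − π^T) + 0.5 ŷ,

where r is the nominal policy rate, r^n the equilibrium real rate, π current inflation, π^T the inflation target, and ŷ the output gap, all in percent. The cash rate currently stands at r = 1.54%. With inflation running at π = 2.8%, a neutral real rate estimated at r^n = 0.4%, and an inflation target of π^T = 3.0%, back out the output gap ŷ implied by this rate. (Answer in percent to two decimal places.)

-3.12%

0.5 ŷ = 1.54 − 0.4 − 2.8 − 0.5 × (2.8 − 3.0) = -1.56
ŷ = -1.56 / 0.5 = -3.12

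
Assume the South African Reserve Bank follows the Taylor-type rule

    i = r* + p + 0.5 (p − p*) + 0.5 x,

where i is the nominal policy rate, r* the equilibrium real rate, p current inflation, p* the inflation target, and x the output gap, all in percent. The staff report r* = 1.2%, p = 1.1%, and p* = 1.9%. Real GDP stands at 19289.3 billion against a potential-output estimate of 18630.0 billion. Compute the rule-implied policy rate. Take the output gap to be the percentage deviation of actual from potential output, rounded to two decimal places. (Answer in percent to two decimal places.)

3.67%

Output gap = 100 × (19289.3 − 18630.0) / 18630.0 = 3.54%.
i = 1.20 + 1.10 + 0.5 × (1.10 − 1.90) + 0.5 × 3.54
   = 1.20 + 1.1 − 0.4 + 1.77 = 3.67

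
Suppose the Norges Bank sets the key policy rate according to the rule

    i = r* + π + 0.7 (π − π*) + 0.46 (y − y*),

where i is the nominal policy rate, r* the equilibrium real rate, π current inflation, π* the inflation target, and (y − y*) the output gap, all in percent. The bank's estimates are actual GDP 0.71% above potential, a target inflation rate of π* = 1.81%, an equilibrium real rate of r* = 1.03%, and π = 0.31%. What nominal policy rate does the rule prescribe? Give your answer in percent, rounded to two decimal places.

Output 0.71% above potential → (y − y*) = 0.71.
i = 1.03 + 0.31 + 0.7 × (0.31 − 1.81) + 0.46 × 0.71
   = 1.03 + 0.31 − 1.05 + 0.3266 = 0.62

0.62%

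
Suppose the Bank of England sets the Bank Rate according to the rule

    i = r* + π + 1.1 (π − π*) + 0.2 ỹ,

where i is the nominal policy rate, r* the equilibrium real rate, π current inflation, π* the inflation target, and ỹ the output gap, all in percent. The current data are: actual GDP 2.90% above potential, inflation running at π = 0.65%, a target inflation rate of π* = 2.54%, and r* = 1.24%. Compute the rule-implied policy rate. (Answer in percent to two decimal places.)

Output 2.90% above potential → ỹ = 2.90.
i = 1.24 + 0.65 + 1.1 × (0.65 − 2.54) + 0.2 × 2.90
   = 1.24 + 0.65 − 2.079 + 0.58 = 0.39

0.39%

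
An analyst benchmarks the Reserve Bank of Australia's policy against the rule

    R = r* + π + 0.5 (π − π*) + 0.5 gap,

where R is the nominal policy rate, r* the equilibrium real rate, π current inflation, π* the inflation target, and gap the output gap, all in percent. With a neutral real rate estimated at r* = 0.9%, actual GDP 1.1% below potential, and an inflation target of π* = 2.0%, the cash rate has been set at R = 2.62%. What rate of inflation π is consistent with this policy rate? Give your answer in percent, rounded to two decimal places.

2.18%

Output 1.1% below potential → gap = -1.1.
Collecting π: R = r* + (1 + 0.5) π − 0.5 π* + 0.5 gap
1.5 π = 2.62 − 0.9 + 0.5 × 2.0 − 0.5 × (-1.1) = 3.27
π = 3.27 / 1.5 = 2.18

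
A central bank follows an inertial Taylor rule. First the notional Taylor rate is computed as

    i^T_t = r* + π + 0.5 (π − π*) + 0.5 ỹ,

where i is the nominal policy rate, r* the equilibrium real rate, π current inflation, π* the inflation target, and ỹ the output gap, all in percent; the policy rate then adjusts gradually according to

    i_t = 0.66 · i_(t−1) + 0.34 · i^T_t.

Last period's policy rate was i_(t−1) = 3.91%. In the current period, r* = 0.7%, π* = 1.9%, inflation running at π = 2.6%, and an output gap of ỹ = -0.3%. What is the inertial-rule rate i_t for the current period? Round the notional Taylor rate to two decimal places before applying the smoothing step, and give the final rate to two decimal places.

3.77%

i^T_t = 0.7 + 2.6 + 0.5 × (2.6 − 1.9) + 0.5 × (-0.3)
   = 0.7 + 2.6 + 0.35 − 0.15 = 3.50
i_t = 0.66 × 3.91 + 0.34 × 3.50 = 2.5806 + 1.19 = 3.77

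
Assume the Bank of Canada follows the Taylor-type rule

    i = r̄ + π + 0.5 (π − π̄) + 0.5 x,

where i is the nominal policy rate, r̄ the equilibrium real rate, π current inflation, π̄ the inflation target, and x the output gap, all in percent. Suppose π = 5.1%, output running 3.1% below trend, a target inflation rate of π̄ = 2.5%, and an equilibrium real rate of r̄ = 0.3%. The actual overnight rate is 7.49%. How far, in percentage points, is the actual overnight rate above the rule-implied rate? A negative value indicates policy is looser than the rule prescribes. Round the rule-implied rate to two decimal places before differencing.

Output 3.1% below potential → x = -3.1.
i = 0.3 + 5.1 + 0.5 × (5.1 − 2.5) + 0.5 × (-3.1)
   = 0.3 + 5.1 + 1.3 − 1.55 = 5.15
Deviation = 7.49 − 5.15 = 2.34 pp.

2.34 pp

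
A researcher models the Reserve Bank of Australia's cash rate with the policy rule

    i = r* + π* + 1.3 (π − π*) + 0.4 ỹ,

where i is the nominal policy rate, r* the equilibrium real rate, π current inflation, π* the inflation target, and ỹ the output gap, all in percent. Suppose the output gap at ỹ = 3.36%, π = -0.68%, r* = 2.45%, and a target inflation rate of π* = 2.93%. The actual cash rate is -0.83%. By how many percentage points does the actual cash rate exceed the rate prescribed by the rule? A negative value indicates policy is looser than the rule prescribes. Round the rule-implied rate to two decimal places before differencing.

i = 2.45 + 2.93 + 1.3 × (-0.68 − 2.93) + 0.4 × 3.36
   = 2.45 + 2.93 − 4.693 + 1.344 = 2.03
Deviation = -0.83 − 2.03 = -2.86 pp.

-2.86 pp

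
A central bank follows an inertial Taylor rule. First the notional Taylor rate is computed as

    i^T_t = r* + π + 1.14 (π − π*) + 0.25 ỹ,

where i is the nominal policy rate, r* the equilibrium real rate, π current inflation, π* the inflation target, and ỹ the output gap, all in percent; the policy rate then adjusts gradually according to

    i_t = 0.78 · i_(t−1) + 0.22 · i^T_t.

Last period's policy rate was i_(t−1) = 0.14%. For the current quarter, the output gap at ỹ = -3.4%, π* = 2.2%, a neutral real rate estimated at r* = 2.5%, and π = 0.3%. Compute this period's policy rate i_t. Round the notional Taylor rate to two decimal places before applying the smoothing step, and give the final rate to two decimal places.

i^T_t = 2.5 + 0.3 + 1.14 × (0.3 − 2.2) + 0.25 × (-3.4)
   = 2.5 + 0.3 − 2.166 − 0.85 = -0.22
i_t = 0.78 × 0.14 + 0.22 × (-0.22) = 0.1092 − 0.0484 = 0.06

0.06%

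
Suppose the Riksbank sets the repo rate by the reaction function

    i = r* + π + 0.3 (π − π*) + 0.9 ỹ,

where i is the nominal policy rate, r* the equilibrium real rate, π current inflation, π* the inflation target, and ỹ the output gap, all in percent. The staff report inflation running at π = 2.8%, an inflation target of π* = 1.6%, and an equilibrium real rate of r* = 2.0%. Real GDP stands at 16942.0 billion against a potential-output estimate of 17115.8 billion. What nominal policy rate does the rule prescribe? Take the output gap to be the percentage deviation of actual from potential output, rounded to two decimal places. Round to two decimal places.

Output gap = 100 × (16942.0 − 17115.8) / 17115.8 = -1.02%.
i = 2.00 + 2.80 + 0.3 × (2.80 − 1.60) + 0.9 × (-1.02)
   = 2.00 + 2.8 + 0.36 − 0.918 = 4.24

4.24%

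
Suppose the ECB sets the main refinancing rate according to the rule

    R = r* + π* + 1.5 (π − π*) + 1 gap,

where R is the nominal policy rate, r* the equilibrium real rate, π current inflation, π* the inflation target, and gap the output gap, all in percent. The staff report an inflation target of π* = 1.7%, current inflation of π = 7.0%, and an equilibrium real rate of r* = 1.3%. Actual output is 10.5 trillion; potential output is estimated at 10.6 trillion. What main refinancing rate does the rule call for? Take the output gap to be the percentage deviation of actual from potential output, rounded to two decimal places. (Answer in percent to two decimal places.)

Output gap = 100 × (10.5 − 10.6) / 10.6 = -0.94%.
R = 1.30 + 1.70 + 1.5 × (7.00 − 1.70) + 1 × (-0.94)
   = 1.30 + 1.7 + 7.95 − 0.94 = 10.01

10.01%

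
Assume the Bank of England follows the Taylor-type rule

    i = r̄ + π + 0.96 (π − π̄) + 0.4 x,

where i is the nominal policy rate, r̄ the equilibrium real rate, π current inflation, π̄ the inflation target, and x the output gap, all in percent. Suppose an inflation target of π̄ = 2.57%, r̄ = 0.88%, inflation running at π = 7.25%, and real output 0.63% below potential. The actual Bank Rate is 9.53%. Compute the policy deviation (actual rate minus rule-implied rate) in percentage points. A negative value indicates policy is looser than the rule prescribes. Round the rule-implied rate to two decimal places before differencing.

-2.84 pp

Output 0.63% below potential → x = -0.63.
i = 0.88 + 7.25 + 0.96 × (7.25 − 2.57) + 0.4 × (-0.63)
   = 0.88 + 7.25 + 4.4928 − 0.252 = 12.37
Deviation = 9.53 − 12.37 = -2.84 pp.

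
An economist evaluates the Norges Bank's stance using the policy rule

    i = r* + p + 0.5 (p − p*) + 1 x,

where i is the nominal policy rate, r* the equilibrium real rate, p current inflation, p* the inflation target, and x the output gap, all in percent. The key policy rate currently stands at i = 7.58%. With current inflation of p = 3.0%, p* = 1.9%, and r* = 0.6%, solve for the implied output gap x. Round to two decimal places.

1 x = 7.58 − 0.6 − 3.0 − 0.5 × (3.0 − 1.9) = 3.43
x = 3.43 / 1 = 3.43

3.43%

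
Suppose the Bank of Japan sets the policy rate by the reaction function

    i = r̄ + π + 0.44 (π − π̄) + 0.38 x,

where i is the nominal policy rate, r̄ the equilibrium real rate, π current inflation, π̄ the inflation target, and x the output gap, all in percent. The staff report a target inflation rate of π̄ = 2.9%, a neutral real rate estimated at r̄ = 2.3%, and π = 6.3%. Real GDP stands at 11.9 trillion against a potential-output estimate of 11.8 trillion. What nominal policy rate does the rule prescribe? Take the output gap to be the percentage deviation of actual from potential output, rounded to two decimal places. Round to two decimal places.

10.42%

Output gap = 100 × (11.9 − 11.8) / 11.8 = 0.85%.
i = 2.30 + 6.30 + 0.44 × (6.30 − 2.90) + 0.38 × 0.85
   = 2.30 + 6.3 + 1.496 + 0.323 = 10.42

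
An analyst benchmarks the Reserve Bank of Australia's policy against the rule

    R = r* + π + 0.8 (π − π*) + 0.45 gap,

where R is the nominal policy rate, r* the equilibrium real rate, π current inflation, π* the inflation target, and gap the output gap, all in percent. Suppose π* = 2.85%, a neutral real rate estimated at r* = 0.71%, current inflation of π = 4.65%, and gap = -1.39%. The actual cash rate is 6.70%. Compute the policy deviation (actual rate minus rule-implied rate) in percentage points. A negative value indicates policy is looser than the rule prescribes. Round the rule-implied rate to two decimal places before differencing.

R = 0.71 + 4.65 + 0.8 × (4.65 − 2.85) + 0.45 × (-1.39)
   = 0.71 + 4.65 + 1.44 − 0.6255 = 6.17
Deviation = 6.70 − 6.17 = 0.53 pp.

0.53 pp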